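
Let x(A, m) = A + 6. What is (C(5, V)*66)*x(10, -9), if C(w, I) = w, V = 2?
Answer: 5280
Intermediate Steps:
x(A, m) = 6 + A
(C(5, V)*66)*x(10, -9) = (5*66)*(6 + 10) = 330*16 = 5280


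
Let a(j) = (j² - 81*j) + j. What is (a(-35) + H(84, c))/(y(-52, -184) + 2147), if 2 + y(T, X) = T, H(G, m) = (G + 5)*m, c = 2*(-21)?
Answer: 41/299 ≈ 0.13712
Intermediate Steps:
c = -42
H(G, m) = m*(5 + G) (H(G, m) = (5 + G)*m = m*(5 + G))
y(T, X) = -2 + T
a(j) = j² - 80*j
(a(-35) + H(84, c))/(y(-52, -184) + 2147) = (-35*(-80 - 35) - 42*(5 + 84))/((-2 - 52) + 2147) = (-35*(-115) - 42*89)/(-54 + 2147) = (4025 - 3738)/2093 = 287*(1/2093) = 41/299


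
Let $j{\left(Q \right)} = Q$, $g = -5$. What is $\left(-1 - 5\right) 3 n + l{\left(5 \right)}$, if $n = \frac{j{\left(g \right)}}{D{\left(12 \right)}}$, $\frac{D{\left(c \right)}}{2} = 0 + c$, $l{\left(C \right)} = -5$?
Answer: $- \frac{5}{4} \approx -1.25$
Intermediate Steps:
$D{\left(c \right)} = 2 c$ ($D{\left(c \right)} = 2 \left(0 + c\right) = 2 c$)
$n = - \frac{5}{24}$ ($n = - \frac{5}{2 \cdot 12} = - \frac{5}{24} \approx -0.20833$)
$\left(-1 - 5\right) 3 n + l{\left(5 \right)} = \left(-1 - 5\right) 3 \left(- \frac{5}{24}\right) - 5 = \left(-6\right) 3 \left(- \frac{5}{24}\right) - 5 = \left(-18\right) \left(- \frac{5}{24}\right) - 5 = \frac{15}{4} - 5 = - \frac{5}{4}$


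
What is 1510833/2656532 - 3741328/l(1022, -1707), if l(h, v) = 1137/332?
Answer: -3299732190275551/3020476884 ≈ -1.0925e+6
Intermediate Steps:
l(h, v) = 1137/332 (l(h, v) = 1137*(1/332) = 1137/332)
1510833/2656532 - 3741328/l(1022, -1707) = 1510833/2656532 - 3741328/1137/332 = 1510833*(1/2656532) - 3741328*332/1137 = 1510833/2656532 - 1242120896/1137 = -3299732190275551/3020476884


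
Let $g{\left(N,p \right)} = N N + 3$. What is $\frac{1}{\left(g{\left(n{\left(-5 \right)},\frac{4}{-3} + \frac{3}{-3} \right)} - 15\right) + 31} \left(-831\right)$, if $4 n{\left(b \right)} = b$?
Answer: $- \frac{13296}{329} \approx -40.413$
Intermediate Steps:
$n{\left(b \right)} = \frac{b}{4}$
$g{\left(N,p \right)} = 3 + N^{2}$ ($g{\left(N,p \right)} = N^{2} + 3 = 3 + N^{2}$)
$\frac{1}{\left(g{\left(n{\left(-5 \right)},\frac{4}{-3} + \frac{3}{-3} \right)} - 15\right) + 31} \left(-831\right) = \frac{1}{\left(\left(3 + \left(\frac{1}{4} \left(-5\right)\right)^{2}\right) - 15\right) + 31} \left(-831\right) = \frac{1}{\left(\left(3 + \left(- \frac{5}{4}\right)^{2}\right) - 15\right) + 31} \left(-831\right) = \frac{1}{\left(\left(3 + \frac{25}{16}\right) - 15\right) + 31} \left(-831\right) = \frac{1}{\left(\frac{73}{16} - 15\right) + 31} \left(-831\right) = \frac{1}{- \frac{167}{16} + 31} \left(-831\right) = \frac{1}{\frac{329}{16}} \left(-831\right) = \frac{16}{329} \left(-831\right) = - \frac{13296}{329}$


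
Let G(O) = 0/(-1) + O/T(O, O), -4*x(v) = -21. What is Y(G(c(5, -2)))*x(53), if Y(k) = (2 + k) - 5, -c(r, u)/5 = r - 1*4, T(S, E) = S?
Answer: -21/2 ≈ -10.500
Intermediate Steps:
x(v) = 21/4 (x(v) = -1/4*(-21) = 21/4)
c(r, u) = 20 - 5*r (c(r, u) = -5*(r - 1*4) = -5*(r - 4) = -5*(-4 + r) = 20 - 5*r)
G(O) = 1 (G(O) = 0/(-1) + O/O = 0*(-1) + 1 = 0 + 1 = 1)
Y(k) = -3 + k
Y(G(c(5, -2)))*x(53) = (-3 + 1)*(21/4) = -2*21/4 = -21/2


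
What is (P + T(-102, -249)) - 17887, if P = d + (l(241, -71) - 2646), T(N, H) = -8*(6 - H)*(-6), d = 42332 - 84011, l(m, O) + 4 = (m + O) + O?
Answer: -49877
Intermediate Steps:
l(m, O) = -4 + m + 2*O (l(m, O) = -4 + ((m + O) + O) = -4 + ((O + m) + O) = -4 + (m + 2*O) = -4 + m + 2*O)
d = -41679
T(N, H) = 288 - 48*H (T(N, H) = (-48 + 8*H)*(-6) = 288 - 48*H)
P = -44230 (P = -41679 + ((-4 + 241 + 2*(-71)) - 2646) = -41679 + ((-4 + 241 - 142) - 2646) = -41679 + (95 - 2646) = -41679 - 2551 = -44230)
(P + T(-102, -249)) - 17887 = (-44230 + (288 - 48*(-249))) - 17887 = (-44230 + (288 + 11952)) - 17887 = (-44230 + 12240) - 17887 = -31990 - 17887 = -49877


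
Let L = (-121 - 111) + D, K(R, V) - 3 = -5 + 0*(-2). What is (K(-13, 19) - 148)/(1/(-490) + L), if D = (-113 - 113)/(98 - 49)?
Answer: 3500/5521 ≈ 0.63394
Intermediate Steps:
D = -226/49 ≈ -4.6122
K(R, V) = -2 (K(R, V) = 3 + (-5 + 0*(-2)) = 3 + (-5 + 0) = 3 - 5 = -2)
L = -11594/49 (L = (-121 - 111) - 226/49 = -232 - 226/49 = -11594/49 ≈ -236.61)
(K(-13, 19) - 148)/(1/(-490) + L) = (-2 - 148)/(1/(-490) - 11594/49) = -150/(-1/490 - 11594/49) = -150/(-16563/70) = -150*(-70/16563) = 3500/5521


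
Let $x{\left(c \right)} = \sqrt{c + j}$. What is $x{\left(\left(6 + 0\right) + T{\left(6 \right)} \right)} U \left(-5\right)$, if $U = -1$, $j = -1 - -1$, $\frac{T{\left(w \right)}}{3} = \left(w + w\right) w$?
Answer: $5 \sqrt{222} \approx 74.498$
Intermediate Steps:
$T{\left(w \right)} = 6 w^{2}$ ($T{\left(w \right)} = 3 \left(w + w\right) w = 3 \cdot 2 w w = 3 \cdot 2 w^{2} = 6 w^{2}$)
$j = 0$ ($j = -1 + 1 = 0$)
$x{\left(c \right)} = \sqrt{c}$ ($x{\left(c \right)} = \sqrt{c + 0} = \sqrt{c}$)
$x{\left(\left(6 + 0\right) + T{\left(6 \right)} \right)} U \left(-5\right) = \sqrt{\left(6 + 0\right) + 6 \cdot 6^{2}} \left(-1\right) \left(-5\right) = \sqrt{6 + 6 \cdot 36} \left(-1\right) \left(-5\right) = \sqrt{6 + 216} \left(-1\right) \left(-5\right) = \sqrt{222} \left(-1\right) \left(-5\right) = - \sqrt{222} \left(-5\right) = 5 \sqrt{222}$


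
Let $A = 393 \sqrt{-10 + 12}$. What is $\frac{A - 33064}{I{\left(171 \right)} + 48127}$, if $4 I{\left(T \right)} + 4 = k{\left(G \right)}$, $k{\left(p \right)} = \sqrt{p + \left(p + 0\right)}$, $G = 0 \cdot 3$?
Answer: $- \frac{16532}{24063} + \frac{131 \sqrt{2}}{16042} \approx -0.67548$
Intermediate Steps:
$G = 0$
$k{\left(p \right)} = \sqrt{2} \sqrt{p}$ ($k{\left(p \right)} = \sqrt{p + p} = \sqrt{2 p} = \sqrt{2} \sqrt{p}$)
$I{\left(T \right)} = -1$ ($I{\left(T \right)} = -1 + \frac{\sqrt{2} \sqrt{0}}{4} = -1 + \frac{\sqrt{2} \cdot 0}{4} = -1 + \frac{1}{4} \cdot 0 = -1 + 0 = -1$)
$A = 393 \sqrt{2} \approx 555.79$
$\frac{A - 33064}{I{\left(171 \right)} + 48127} = \frac{393 \sqrt{2} - 33064}{-1 + 48127} = \frac{-33064 + 393 \sqrt{2}}{48126} = \left(-33064 + 393 \sqrt{2}\right) \frac{1}{48126} = - \frac{16532}{24063} + \frac{131 \sqrt{2}}{16042}$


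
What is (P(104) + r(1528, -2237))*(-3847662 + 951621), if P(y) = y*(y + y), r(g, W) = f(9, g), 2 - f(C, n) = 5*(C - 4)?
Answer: -62580549969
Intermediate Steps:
f(C, n) = 22 - 5*C (f(C, n) = 2 - 5*(C - 4) = 2 - 5*(-4 + C) = 2 - (-20 + 5*C) = 2 + (20 - 5*C) = 22 - 5*C)
r(g, W) = -23 (r(g, W) = 22 - 5*9 = 22 - 45 = -23)
P(y) = 2*y**2 (P(y) = y*(2*y) = 2*y**2)
(P(104) + r(1528, -2237))*(-3847662 + 951621) = (2*104**2 - 23)*(-3847662 + 951621) = (2*10816 - 23)*(-2896041) = (21632 - 23)*(-2896041) = 21609*(-2896041) = -62580549969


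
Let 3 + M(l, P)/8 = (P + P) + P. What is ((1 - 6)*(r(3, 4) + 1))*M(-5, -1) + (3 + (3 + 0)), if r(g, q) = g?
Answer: 966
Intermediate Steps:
M(l, P) = -24 + 24*P (M(l, P) = -24 + 8*((P + P) + P) = -24 + 8*(2*P + P) = -24 + 8*(3*P) = -24 + 24*P)
((1 - 6)*(r(3, 4) + 1))*M(-5, -1) + (3 + (3 + 0)) = ((1 - 6)*(3 + 1))*(-24 + 24*(-1)) + (3 + (3 + 0)) = (-5*4)*(-24 - 24) + (3 + 3) = -20*(-48) + 6 = 960 + 6 = 966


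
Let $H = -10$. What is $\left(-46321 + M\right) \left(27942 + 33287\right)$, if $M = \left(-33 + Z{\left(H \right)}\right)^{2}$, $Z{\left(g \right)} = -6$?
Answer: $-2743059200$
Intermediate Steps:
$M = 1521$ ($M = \left(-33 - 6\right)^{2} = \left(-39\right)^{2} = 1521$)
$\left(-46321 + M\right) \left(27942 + 33287\right) = \left(-46321 + 1521\right) \left(27942 + 33287\right) = \left(-44800\right) 61229 = -2743059200$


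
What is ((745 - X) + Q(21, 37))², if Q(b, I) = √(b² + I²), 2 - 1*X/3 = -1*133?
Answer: (340 + √1810)² ≈ 1.4634e+5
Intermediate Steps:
X = 405 (X = 6 - (-3)*133 = 6 - 3*(-133) = 6 + 399 = 405)
Q(b, I) = √(I² + b²)
((745 - X) + Q(21, 37))² = ((745 - 1*405) + √(37² + 21²))² = ((745 - 405) + √(1369 + 441))² = (340 + √1810)²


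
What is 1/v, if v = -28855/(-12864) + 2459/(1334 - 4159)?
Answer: 36340800/49882799 ≈ 0.72852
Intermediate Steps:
v = 49882799/36340800 (v = -28855*(-1/12864) + 2459/(-2825) = 28855/12864 + 2459*(-1/2825) = 28855/12864 - 2459/2825 = 49882799/36340800 ≈ 1.3726)
1/v = 1/(49882799/36340800) = 36340800/49882799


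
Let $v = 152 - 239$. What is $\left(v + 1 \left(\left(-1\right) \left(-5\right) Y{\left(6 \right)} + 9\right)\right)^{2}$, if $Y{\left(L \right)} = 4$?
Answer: $3364$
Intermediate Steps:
$v = -87$
$\left(v + 1 \left(\left(-1\right) \left(-5\right) Y{\left(6 \right)} + 9\right)\right)^{2} = \left(-87 + 1 \left(\left(-1\right) \left(-5\right) 4 + 9\right)\right)^{2} = \left(-87 + 1 \left(5 \cdot 4 + 9\right)\right)^{2} = \left(-87 + 1 \left(20 + 9\right)\right)^{2} = \left(-87 + 1 \cdot 29\right)^{2} = \left(-87 + 29\right)^{2} = \left(-58\right)^{2} = 3364$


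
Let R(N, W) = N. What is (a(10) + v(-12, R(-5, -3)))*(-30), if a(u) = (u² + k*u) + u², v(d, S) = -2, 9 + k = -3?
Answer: -2340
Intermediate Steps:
k = -12 (k = -9 - 3 = -12)
a(u) = -12*u + 2*u² (a(u) = (u² - 12*u) + u² = -12*u + 2*u²)
(a(10) + v(-12, R(-5, -3)))*(-30) = (2*10*(-6 + 10) - 2)*(-30) = (2*10*4 - 2)*(-30) = (80 - 2)*(-30) = 78*(-30) = -2340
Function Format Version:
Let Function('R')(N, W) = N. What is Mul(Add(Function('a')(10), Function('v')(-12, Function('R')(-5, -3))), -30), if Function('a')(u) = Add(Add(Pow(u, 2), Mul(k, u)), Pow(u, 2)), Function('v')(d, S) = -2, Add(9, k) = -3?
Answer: -2340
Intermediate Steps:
k = -12 (k = Add(-9, -3) = -12)
Function('a')(u) = Add(Mul(-12, u), Mul(2, Pow(u, 2))) (Function('a')(u) = Add(Add(Pow(u, 2), Mul(-12, u)), Pow(u, 2)) = Add(Mul(-12, u), Mul(2, Pow(u, 2))))
Mul(Add(Function('a')(10), Function('v')(-12, Function('R')(-5, -3))), -30) = Mul(Add(Mul(2, 10, Add(-6, 10)), -2), -30) = Mul(Add(Mul(2, 10, 4), -2), -30) = Mul(Add(80, -2), -30) = Mul(78, -30) = -2340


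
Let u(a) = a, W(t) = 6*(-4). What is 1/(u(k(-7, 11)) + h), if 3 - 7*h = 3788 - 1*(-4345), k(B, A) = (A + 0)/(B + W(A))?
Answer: -217/252107 ≈ -0.00086075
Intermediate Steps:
W(t) = -24
k(B, A) = A/(-24 + B) (k(B, A) = (A + 0)/(B - 24) = A/(-24 + B))
h = -8130/7 (h = 3/7 - (3788 - 1*(-4345))/7 = 3/7 - (3788 + 4345)/7 = 3/7 - ⅐*8133 = 3/7 - 8133/7 = -8130/7 ≈ -1161.4)
1/(u(k(-7, 11)) + h) = 1/(11/(-24 - 7) - 8130/7) = 1/(11/(-31) - 8130/7) = 1/(11*(-1/31) - 8130/7) = 1/(-11/31 - 8130/7) = 1/(-252107/217) = -217/252107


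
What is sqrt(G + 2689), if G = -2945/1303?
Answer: sqrt(4561571066)/1303 ≈ 51.834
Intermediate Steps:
G = -2945/1303 (G = -2945*1/1303 = -2945/1303 ≈ -2.2602)
sqrt(G + 2689) = sqrt(-2945/1303 + 2689) = sqrt(3500822/1303) = sqrt(4561571066)/1303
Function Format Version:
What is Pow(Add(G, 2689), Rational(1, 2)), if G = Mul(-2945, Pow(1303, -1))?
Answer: Mul(Rational(1, 1303), Pow(4561571066, Rational(1, 2))) ≈ 51.834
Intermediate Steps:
G = Rational(-2945, 1303) (G = Mul(-2945, Rational(1, 1303)) = Rational(-2945, 1303) ≈ -2.2602)
Pow(Add(G, 2689), Rational(1, 2)) = Pow(Add(Rational(-2945, 1303), 2689), Rational(1, 2)) = Pow(Rational(3500822, 1303), Rational(1, 2)) = Mul(Rational(1, 1303), Pow(4561571066, Rational(1, 2)))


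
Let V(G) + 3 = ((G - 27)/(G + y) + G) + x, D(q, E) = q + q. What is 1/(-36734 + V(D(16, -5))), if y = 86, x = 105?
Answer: -118/4318795 ≈ -2.7322e-5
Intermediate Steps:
D(q, E) = 2*q
V(G) = 102 + G + (-27 + G)/(86 + G) (V(G) = -3 + (((G - 27)/(G + 86) + G) + 105) = -3 + (((-27 + G)/(86 + G) + G) + 105) = -3 + ((G + (-27 + G)/(86 + G)) + 105) = -3 + (105 + G + (-27 + G)/(86 + G)) = 102 + G + (-27 + G)/(86 + G))
1/(-36734 + V(D(16, -5))) = 1/(-36734 + (8745 + (2*16)**2 + 189*(2*16))/(86 + 2*16)) = 1/(-36734 + (8745 + 32**2 + 189*32)/(86 + 32)) = 1/(-36734 + (8745 + 1024 + 6048)/118) = 1/(-36734 + (1/118)*15817) = 1/(-36734 + 15817/118) = 1/(-4318795/118) = -118/4318795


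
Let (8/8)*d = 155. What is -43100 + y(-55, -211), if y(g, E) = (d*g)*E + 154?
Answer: 1755829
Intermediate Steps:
d = 155
y(g, E) = 154 + 155*E*g (y(g, E) = (155*g)*E + 154 = 155*E*g + 154 = 154 + 155*E*g)
-43100 + y(-55, -211) = -43100 + (154 + 155*(-211)*(-55)) = -43100 + (154 + 1798775) = -43100 + 1798929 = 1755829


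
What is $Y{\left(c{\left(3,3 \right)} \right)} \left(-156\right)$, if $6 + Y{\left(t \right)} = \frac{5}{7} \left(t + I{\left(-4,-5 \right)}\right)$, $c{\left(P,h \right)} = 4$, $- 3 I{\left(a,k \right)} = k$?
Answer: $\frac{2132}{7} \approx 304.57$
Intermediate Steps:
$I{\left(a,k \right)} = - \frac{k}{3}$
$Y{\left(t \right)} = - \frac{101}{21} + \frac{5 t}{7}$ ($Y{\left(t \right)} = -6 + \frac{5}{7} \left(t - - \frac{5}{3}\right) = -6 + 5 \cdot \frac{1}{7} \left(t + \frac{5}{3}\right) = -6 + \frac{5 \left(\frac{5}{3} + t\right)}{7} = -6 + \left(\frac{25}{21} + \frac{5 t}{7}\right) = - \frac{101}{21} + \frac{5 t}{7}$)
$Y{\left(c{\left(3,3 \right)} \right)} \left(-156\right) = \left(- \frac{101}{21} + \frac{5}{7} \cdot 4\right) \left(-156\right) = \left(- \frac{101}{21} + \frac{20}{7}\right) \left(-156\right) = \left(- \frac{41}{21}\right) \left(-156\right) = \frac{2132}{7}$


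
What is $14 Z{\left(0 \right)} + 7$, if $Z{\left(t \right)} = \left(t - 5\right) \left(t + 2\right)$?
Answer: $-133$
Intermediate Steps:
$Z{\left(t \right)} = \left(-5 + t\right) \left(2 + t\right)$
$14 Z{\left(0 \right)} + 7 = 14 \left(-10 + 0^{2} - 0\right) + 7 = 14 \left(-10 + 0 + 0\right) + 7 = 14 \left(-10\right) + 7 = -140 + 7 = -133$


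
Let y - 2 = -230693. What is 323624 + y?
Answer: 92933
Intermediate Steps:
y = -230691 (y = 2 - 230693 = -230691)
323624 + y = 323624 - 230691 = 92933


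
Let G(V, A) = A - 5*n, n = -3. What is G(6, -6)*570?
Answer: 5130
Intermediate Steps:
G(V, A) = 15 + A (G(V, A) = A - 5*(-3) = A + 15 = 15 + A)
G(6, -6)*570 = (15 - 6)*570 = 9*570 = 5130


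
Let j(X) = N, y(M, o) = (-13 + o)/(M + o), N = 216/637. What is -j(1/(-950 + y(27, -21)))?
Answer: -216/637 ≈ -0.33909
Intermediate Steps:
N = 216/637 (N = 216*(1/637) = 216/637 ≈ 0.33909)
y(M, o) = (-13 + o)/(M + o)
j(X) = 216/637
-j(1/(-950 + y(27, -21))) = -1*216/637 = -216/637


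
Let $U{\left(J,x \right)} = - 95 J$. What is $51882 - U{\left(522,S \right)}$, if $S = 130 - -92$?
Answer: $101472$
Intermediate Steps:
$S = 222$ ($S = 130 + 92 = 222$)
$51882 - U{\left(522,S \right)} = 51882 - \left(-95\right) 522 = 51882 - -49590 = 51882 + 49590 = 101472$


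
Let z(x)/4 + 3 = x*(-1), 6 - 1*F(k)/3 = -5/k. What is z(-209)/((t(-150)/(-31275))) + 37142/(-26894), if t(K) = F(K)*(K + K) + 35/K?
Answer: 1484732261129/309486547 ≈ 4797.4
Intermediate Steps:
F(k) = 18 + 15/k (F(k) = 18 - (-15)/k = 18 + 15/k)
z(x) = -12 - 4*x (z(x) = -12 + 4*(x*(-1)) = -12 + 4*(-x) = -12 - 4*x)
t(K) = 35/K + 2*K*(18 + 15/K) (t(K) = (18 + 15/K)*(K + K) + 35/K = (18 + 15/K)*(2*K) + 35/K = 2*K*(18 + 15/K) + 35/K = 35/K + 2*K*(18 + 15/K))
z(-209)/((t(-150)/(-31275))) + 37142/(-26894) = (-12 - 4*(-209))/(((30 + 35/(-150) + 36*(-150))/(-31275))) + 37142/(-26894) = (-12 + 836)/(((30 + 35*(-1/150) - 5400)*(-1/31275))) + 37142*(-1/26894) = 824/(((30 - 7/30 - 5400)*(-1/31275))) - 2653/1921 = 824/((-161107/30*(-1/31275))) - 2653/1921 = 824/(161107/938250) - 2653/1921 = 824*(938250/161107) - 2653/1921 = 773118000/161107 - 2653/1921 = 1484732261129/309486547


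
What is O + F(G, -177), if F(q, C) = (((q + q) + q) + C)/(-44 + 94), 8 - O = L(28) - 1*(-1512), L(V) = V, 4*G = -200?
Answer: -76927/50 ≈ -1538.5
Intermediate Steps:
G = -50 (G = (¼)*(-200) = -50)
O = -1532 (O = 8 - (28 - 1*(-1512)) = 8 - (28 + 1512) = 8 - 1*1540 = 8 - 1540 = -1532)
F(q, C) = C/50 + 3*q/50 (F(q, C) = ((2*q + q) + C)/50 = (3*q + C)*(1/50) = (C + 3*q)*(1/50) = C/50 + 3*q/50)
O + F(G, -177) = -1532 + ((1/50)*(-177) + (3/50)*(-50)) = -1532 + (-177/50 - 3) = -1532 - 327/50 = -76927/50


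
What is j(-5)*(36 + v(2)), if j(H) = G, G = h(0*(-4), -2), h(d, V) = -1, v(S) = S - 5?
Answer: -33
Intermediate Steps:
v(S) = -5 + S
G = -1
j(H) = -1
j(-5)*(36 + v(2)) = -(36 + (-5 + 2)) = -(36 - 3) = -1*33 = -33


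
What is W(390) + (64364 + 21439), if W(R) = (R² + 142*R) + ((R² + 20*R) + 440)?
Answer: 453623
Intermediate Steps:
W(R) = 440 + 2*R² + 162*R (W(R) = (R² + 142*R) + (440 + R² + 20*R) = 440 + 2*R² + 162*R)
W(390) + (64364 + 21439) = (440 + 2*390² + 162*390) + (64364 + 21439) = (440 + 2*152100 + 63180) + 85803 = (440 + 304200 + 63180) + 85803 = 367820 + 85803 = 453623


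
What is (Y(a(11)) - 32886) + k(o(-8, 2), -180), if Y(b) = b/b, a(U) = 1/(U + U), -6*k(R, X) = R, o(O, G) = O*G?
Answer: -98647/3 ≈ -32882.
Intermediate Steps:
o(O, G) = G*O
k(R, X) = -R/6
a(U) = 1/(2*U)
Y(b) = 1
(Y(a(11)) - 32886) + k(o(-8, 2), -180) = (1 - 32886) - (-8)/3 = -32885 - ⅙*(-16) = -32885 + 8/3 = -98647/3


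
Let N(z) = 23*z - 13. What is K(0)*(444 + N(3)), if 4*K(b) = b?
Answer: 0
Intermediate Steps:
N(z) = -13 + 23*z
K(b) = b/4
K(0)*(444 + N(3)) = ((¼)*0)*(444 + (-13 + 23*3)) = 0*(444 + (-13 + 69)) = 0*(444 + 56) = 0*500 = 0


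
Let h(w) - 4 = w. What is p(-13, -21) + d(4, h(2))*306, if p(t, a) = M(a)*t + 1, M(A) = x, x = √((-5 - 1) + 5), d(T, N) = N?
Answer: 1837 - 13*I ≈ 1837.0 - 13.0*I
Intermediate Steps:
h(w) = 4 + w
x = I (x = √(-6 + 5) = √(-1) = I ≈ 1.0*I)
M(A) = I
p(t, a) = 1 + I*t (p(t, a) = I*t + 1 = 1 + I*t)
p(-13, -21) + d(4, h(2))*306 = (1 + I*(-13)) + (4 + 2)*306 = (1 - 13*I) + 6*306 = (1 - 13*I) + 1836 = 1837 - 13*I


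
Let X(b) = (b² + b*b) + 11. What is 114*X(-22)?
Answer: 111606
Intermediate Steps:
X(b) = 11 + 2*b² (X(b) = (b² + b²) + 11 = 2*b² + 11 = 11 + 2*b²)
114*X(-22) = 114*(11 + 2*(-22)²) = 114*(11 + 2*484) = 114*(11 + 968) = 114*979 = 111606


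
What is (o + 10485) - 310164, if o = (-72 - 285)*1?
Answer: -300036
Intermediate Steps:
o = -357 (o = -357*1 = -357)
(o + 10485) - 310164 = (-357 + 10485) - 310164 = 10128 - 310164 = -300036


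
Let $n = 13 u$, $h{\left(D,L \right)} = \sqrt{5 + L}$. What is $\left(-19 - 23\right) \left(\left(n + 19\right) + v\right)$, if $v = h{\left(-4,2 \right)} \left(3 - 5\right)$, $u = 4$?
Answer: $-2982 + 84 \sqrt{7} \approx -2759.8$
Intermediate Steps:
$n = 52$ ($n = 13 \cdot 4 = 52$)
$v = - 2 \sqrt{7}$ ($v = \sqrt{5 + 2} \left(3 - 5\right) = \sqrt{7} \left(-2\right) = - 2 \sqrt{7} \approx -5.2915$)
$\left(-19 - 23\right) \left(\left(n + 19\right) + v\right) = \left(-19 - 23\right) \left(\left(52 + 19\right) - 2 \sqrt{7}\right) = \left(-19 - 23\right) \left(71 - 2 \sqrt{7}\right) = - 42 \left(71 - 2 \sqrt{7}\right) = -2982 + 84 \sqrt{7}$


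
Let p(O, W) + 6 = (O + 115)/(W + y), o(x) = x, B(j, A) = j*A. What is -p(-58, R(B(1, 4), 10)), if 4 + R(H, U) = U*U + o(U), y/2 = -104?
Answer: 223/34 ≈ 6.5588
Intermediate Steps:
y = -208 (y = 2*(-104) = -208)
B(j, A) = A*j
R(H, U) = -4 + U + U² (R(H, U) = -4 + (U*U + U) = -4 + (U² + U) = -4 + (U + U²) = -4 + U + U²)
p(O, W) = -6 + (115 + O)/(-208 + W) (p(O, W) = -6 + (O + 115)/(W - 208) = -6 + (115 + O)/(-208 + W))
-p(-58, R(B(1, 4), 10)) = -(1363 - 58 - 6*(-4 + 10 + 10²))/(-208 + (-4 + 10 + 10²)) = -(1363 - 58 - 6*(-4 + 10 + 100))/(-208 + (-4 + 10 + 100)) = -(1363 - 58 - 6*106)/(-208 + 106) = -(1363 - 58 - 636)/(-102) = -(-1)*669/102 = -1*(-223/34) = 223/34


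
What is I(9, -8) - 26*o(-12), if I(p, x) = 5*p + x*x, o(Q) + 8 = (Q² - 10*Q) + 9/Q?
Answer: -13055/2 ≈ -6527.5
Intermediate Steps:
o(Q) = -8 + Q² - 10*Q + 9/Q (o(Q) = -8 + ((Q² - 10*Q) + 9/Q) = -8 + (Q² - 10*Q + 9/Q) = -8 + Q² - 10*Q + 9/Q)
I(p, x) = x² + 5*p (I(p, x) = 5*p + x² = x² + 5*p)
I(9, -8) - 26*o(-12) = ((-8)² + 5*9) - 26*(-8 + (-12)² - 10*(-12) + 9/(-12)) = (64 + 45) - 26*(-8 + 144 + 120 + 9*(-1/12)) = 109 - 26*(-8 + 144 + 120 - ¾) = 109 - 26*1021/4 = 109 - 13273/2 = -13055/2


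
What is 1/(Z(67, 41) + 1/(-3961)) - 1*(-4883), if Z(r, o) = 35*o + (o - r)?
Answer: 27252261345/5581048 ≈ 4883.0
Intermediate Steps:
Z(r, o) = -r + 36*o
1/(Z(67, 41) + 1/(-3961)) - 1*(-4883) = 1/((-1*67 + 36*41) + 1/(-3961)) - 1*(-4883) = 1/((-67 + 1476) - 1/3961) + 4883 = 1/(1409 - 1/3961) + 4883 = 1/(5581048/3961) + 4883 = 3961/5581048 + 4883 = 27252261345/5581048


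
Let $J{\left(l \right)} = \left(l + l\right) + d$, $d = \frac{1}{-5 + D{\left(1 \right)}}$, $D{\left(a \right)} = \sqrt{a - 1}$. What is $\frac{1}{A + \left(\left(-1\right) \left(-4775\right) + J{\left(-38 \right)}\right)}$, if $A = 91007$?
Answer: $\frac{5}{478529} \approx 1.0449 \cdot 10^{-5}$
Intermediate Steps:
$D{\left(a \right)} = \sqrt{-1 + a}$
$d = - \frac{1}{5}$ ($d = \frac{1}{-5 + \sqrt{-1 + 1}} = \frac{1}{-5 + \sqrt{0}} = \frac{1}{-5 + 0} = \frac{1}{-5} = - \frac{1}{5} \approx -0.2$)
$J{\left(l \right)} = - \frac{1}{5} + 2 l$ ($J{\left(l \right)} = \left(l + l\right) - \frac{1}{5} = 2 l - \frac{1}{5} = - \frac{1}{5} + 2 l$)
$\frac{1}{A + \left(\left(-1\right) \left(-4775\right) + J{\left(-38 \right)}\right)} = \frac{1}{91007 + \left(\left(-1\right) \left(-4775\right) + \left(- \frac{1}{5} + 2 \left(-38\right)\right)\right)} = \frac{1}{91007 + \left(4775 - \frac{381}{5}\right)} = \frac{1}{91007 + \frac{23494}{5}} = \frac{1}{\frac{478529}{5}} = \frac{5}{478529}$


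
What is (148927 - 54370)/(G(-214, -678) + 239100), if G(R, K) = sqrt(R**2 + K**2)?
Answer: 1130428935/2858415226 - 94557*sqrt(126370)/28584152260 ≈ 0.39430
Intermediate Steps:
G(R, K) = sqrt(K**2 + R**2)
(148927 - 54370)/(G(-214, -678) + 239100) = (148927 - 54370)/(sqrt((-678)**2 + (-214)**2) + 239100) = 94557/(sqrt(459684 + 45796) + 239100) = 94557/(sqrt(505480) + 239100) = 94557/(2*sqrt(126370) + 239100) = 94557/(239100 + 2*sqrt(126370))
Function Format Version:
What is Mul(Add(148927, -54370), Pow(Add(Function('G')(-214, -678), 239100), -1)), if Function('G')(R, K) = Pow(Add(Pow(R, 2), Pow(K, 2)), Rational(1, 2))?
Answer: Add(Rational(1130428935, 2858415226), Mul(Rational(-94557, 28584152260), Pow(126370, Rational(1, 2)))) ≈ 0.39430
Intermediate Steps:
Function('G')(R, K) = Pow(Add(Pow(K, 2), Pow(R, 2)), Rational(1, 2))
Mul(Add(148927, -54370), Pow(Add(Function('G')(-214, -678), 239100), -1)) = Mul(Add(148927, -54370), Pow(Add(Pow(Add(Pow(-678, 2), Pow(-214, 2)), Rational(1, 2)), 239100), -1)) = Mul(94557, Pow(Add(Pow(Add(459684, 45796), Rational(1, 2)), 239100), -1)) = Mul(94557, Pow(Add(Pow(505480, Rational(1, 2)), 239100), -1)) = Mul(94557, Pow(Add(Mul(2, Pow(126370, Rational(1, 2))), 239100), -1)) = Mul(94557, Pow(Add(239100, Mul(2, Pow(126370, Rational(1, 2)))), -1))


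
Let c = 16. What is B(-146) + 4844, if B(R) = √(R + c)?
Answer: 4844 + I*√130 ≈ 4844.0 + 11.402*I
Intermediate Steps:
B(R) = √(16 + R) (B(R) = √(R + 16) = √(16 + R))
B(-146) + 4844 = √(16 - 146) + 4844 = √(-130) + 4844 = I*√130 + 4844 = 4844 + I*√130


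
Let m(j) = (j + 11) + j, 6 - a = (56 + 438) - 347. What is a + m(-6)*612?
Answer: -753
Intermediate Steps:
a = -141 (a = 6 - ((56 + 438) - 347) = 6 - (494 - 347) = 6 - 1*147 = 6 - 147 = -141)
m(j) = 11 + 2*j (m(j) = (11 + j) + j = 11 + 2*j)
a + m(-6)*612 = -141 + (11 + 2*(-6))*612 = -141 + (11 - 12)*612 = -141 - 1*612 = -141 - 612 = -753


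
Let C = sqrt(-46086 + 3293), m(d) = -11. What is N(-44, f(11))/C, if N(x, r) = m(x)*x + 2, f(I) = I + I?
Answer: -486*I*sqrt(42793)/42793 ≈ -2.3494*I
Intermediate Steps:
C = I*sqrt(42793) (C = sqrt(-42793) = I*sqrt(42793) ≈ 206.86*I)
f(I) = 2*I
N(x, r) = 2 - 11*x (N(x, r) = -11*x + 2 = 2 - 11*x)
N(-44, f(11))/C = (2 - 11*(-44))/((I*sqrt(42793))) = (2 + 484)*(-I*sqrt(42793)/42793) = 486*(-I*sqrt(42793)/42793) = -486*I*sqrt(42793)/42793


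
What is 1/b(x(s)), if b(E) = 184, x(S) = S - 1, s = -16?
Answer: 1/184 ≈ 0.0054348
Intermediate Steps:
x(S) = -1 + S
1/b(x(s)) = 1/184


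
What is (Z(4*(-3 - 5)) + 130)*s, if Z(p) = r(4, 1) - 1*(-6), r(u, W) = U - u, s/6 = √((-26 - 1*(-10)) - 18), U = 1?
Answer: 798*I*√34 ≈ 4653.1*I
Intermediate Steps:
s = 6*I*√34 (s = 6*√((-26 - 1*(-10)) - 18) = 6*√((-26 + 10) - 18) = 6*√(-16 - 18) = 6*√(-34) = 6*(I*√34) = 6*I*√34 ≈ 34.986*I)
r(u, W) = 1 - u
Z(p) = 3 (Z(p) = (1 - 1*4) - 1*(-6) = (1 - 4) + 6 = -3 + 6 = 3)
(Z(4*(-3 - 5)) + 130)*s = (3 + 130)*(6*I*√34) = 133*(6*I*√34) = 798*I*√34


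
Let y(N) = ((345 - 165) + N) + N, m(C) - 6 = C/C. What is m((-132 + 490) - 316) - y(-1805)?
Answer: 3437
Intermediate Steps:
m(C) = 7 (m(C) = 6 + C/C = 6 + 1 = 7)
y(N) = 180 + 2*N (y(N) = (180 + N) + N = 180 + 2*N)
m((-132 + 490) - 316) - y(-1805) = 7 - (180 + 2*(-1805)) = 7 - (180 - 3610) = 7 - 1*(-3430) = 7 + 3430 = 3437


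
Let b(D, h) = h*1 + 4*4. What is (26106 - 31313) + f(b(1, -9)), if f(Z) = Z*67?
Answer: -4738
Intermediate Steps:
b(D, h) = 16 + h (b(D, h) = h + 16 = 16 + h)
f(Z) = 67*Z
(26106 - 31313) + f(b(1, -9)) = (26106 - 31313) + 67*(16 - 9) = -5207 + 67*7 = -5207 + 469 = -4738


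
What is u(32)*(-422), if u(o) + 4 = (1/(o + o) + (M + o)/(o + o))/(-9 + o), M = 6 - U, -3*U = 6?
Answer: 1233717/736 ≈ 1676.2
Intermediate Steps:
U = -2 (U = -1/3*6 = -2)
M = 8 (M = 6 - 1*(-2) = 6 + 2 = 8)
u(o) = -4 + (1/(2*o) + (8 + o)/(2*o))/(-9 + o) (u(o) = -4 + (1/(o + o) + (8 + o)/(o + o))/(-9 + o) = -4 + (1/(2*o) + (8 + o)/((2*o)))/(-9 + o) = -4 + (1/(2*o) + (8 + o)*(1/(2*o)))/(-9 + o) = -4 + (1/(2*o) + (8 + o)/(2*o))/(-9 + o))
u(32)*(-422) = ((1/2)*(9 - 8*32**2 + 73*32)/(32*(-9 + 32)))*(-422) = ((1/2)*(1/32)*(9 - 8*1024 + 2336)/23)*(-422) = ((1/2)*(1/32)*(1/23)*(9 - 8192 + 2336))*(-422) = ((1/2)*(1/32)*(1/23)*(-5847))*(-422) = -5847/1472*(-422) = 1233717/736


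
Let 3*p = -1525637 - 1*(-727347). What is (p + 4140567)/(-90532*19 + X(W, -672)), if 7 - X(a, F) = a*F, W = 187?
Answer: -11623411/4783311 ≈ -2.4300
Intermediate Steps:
p = -798290/3 (p = (-1525637 - 1*(-727347))/3 = (-1525637 + 727347)/3 = (⅓)*(-798290) = -798290/3 ≈ -2.6610e+5)
X(a, F) = 7 - F*a (X(a, F) = 7 - a*F = 7 - F*a)
(p + 4140567)/(-90532*19 + X(W, -672)) = (-798290/3 + 4140567)/(-90532*19 + (7 - 1*(-672)*187)) = 11623411/(3*(-1720108 + (7 + 125664))) = 11623411/(3*(-1720108 + 125671)) = (11623411/3)/(-1594437) = (11623411/3)*(-1/1594437) = -11623411/4783311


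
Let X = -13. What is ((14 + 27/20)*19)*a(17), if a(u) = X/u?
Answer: -75829/340 ≈ -223.03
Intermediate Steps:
a(u) = -13/u
((14 + 27/20)*19)*a(17) = ((14 + 27/20)*19)*(-13/17) = ((307/20)*19)*(-13/17) = (5833/20)*(-13/17) = -75829/340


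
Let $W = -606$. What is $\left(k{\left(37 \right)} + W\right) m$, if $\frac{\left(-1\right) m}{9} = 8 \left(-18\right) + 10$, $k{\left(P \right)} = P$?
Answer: $-686214$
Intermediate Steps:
$m = 1206$ ($m = - 9 \left(8 \left(-18\right) + 10\right) = - 9 \left(-144 + 10\right) = \left(-9\right) \left(-134\right) = 1206$)
$\left(k{\left(37 \right)} + W\right) m = \left(37 - 606\right) 1206 = \left(-569\right) 1206 = -686214$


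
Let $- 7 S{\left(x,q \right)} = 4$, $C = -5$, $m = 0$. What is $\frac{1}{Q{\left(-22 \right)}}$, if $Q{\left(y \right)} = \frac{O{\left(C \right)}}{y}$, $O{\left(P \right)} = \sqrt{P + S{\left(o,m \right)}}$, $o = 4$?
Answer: $\frac{22 i \sqrt{273}}{39} \approx 9.3205 i$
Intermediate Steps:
$S{\left(x,q \right)} = - \frac{4}{7}$ ($S{\left(x,q \right)} = \left(- \frac{1}{7}\right) 4 = - \frac{4}{7}$)
$O{\left(P \right)} = \sqrt{- \frac{4}{7} + P}$ ($O{\left(P \right)} = \sqrt{P - \frac{4}{7}} = \sqrt{- \frac{4}{7} + P}$)
$Q{\left(y \right)} = \frac{i \sqrt{273}}{7 y}$ ($Q{\left(y \right)} = \frac{\frac{1}{7} \sqrt{-28 + 49 \left(-5\right)}}{y} = \frac{\frac{1}{7} \sqrt{-28 - 245}}{y} = \frac{\frac{1}{7} \sqrt{-273}}{y} = \frac{\frac{1}{7} i \sqrt{273}}{y} = \frac{i \sqrt{273}}{7 y}$)
$\frac{1}{Q{\left(-22 \right)}} = \frac{1}{\frac{1}{7} i \sqrt{273} \frac{1}{-22}} = \frac{1}{\frac{1}{7} i \sqrt{273} \left(- \frac{1}{22}\right)} = \frac{1}{\left(- \frac{1}{154}\right) i \sqrt{273}} = \frac{22 i \sqrt{273}}{39}$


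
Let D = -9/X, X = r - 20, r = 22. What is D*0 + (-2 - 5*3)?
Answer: -17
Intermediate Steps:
X = 2 (X = 22 - 20 = 2)
D = -9/2 ≈ -4.5000
D*0 + (-2 - 5*3) = -9/2*0 + (-2 - 5*3) = 0 + (-2 - 15) = 0 - 17 = -17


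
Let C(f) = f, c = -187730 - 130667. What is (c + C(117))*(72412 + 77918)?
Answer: -47847032400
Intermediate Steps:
c = -318397
(c + C(117))*(72412 + 77918) = (-318397 + 117)*(72412 + 77918) = -318280*150330 = -47847032400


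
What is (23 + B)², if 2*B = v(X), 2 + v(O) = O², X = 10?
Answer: 5184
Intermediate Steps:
v(O) = -2 + O²
B = 49 (B = (-2 + 10²)/2 = (-2 + 100)/2 = (½)*98 = 49)
(23 + B)² = (23 + 49)² = 72² = 5184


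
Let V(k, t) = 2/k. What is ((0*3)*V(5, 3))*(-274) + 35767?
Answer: 35767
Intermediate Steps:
((0*3)*V(5, 3))*(-274) + 35767 = ((0*3)*(2/5))*(-274) + 35767 = (0*(2*(1/5)))*(-274) + 35767 = (0*(2/5))*(-274) + 35767 = 0*(-274) + 35767 = 0 + 35767 = 35767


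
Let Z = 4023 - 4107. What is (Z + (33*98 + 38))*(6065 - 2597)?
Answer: 11055984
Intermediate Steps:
Z = -84
(Z + (33*98 + 38))*(6065 - 2597) = (-84 + (33*98 + 38))*(6065 - 2597) = (-84 + (3234 + 38))*3468 = (-84 + 3272)*3468 = 3188*3468 = 11055984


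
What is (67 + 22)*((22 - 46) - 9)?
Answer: -2937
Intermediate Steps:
(67 + 22)*((22 - 46) - 9) = 89*(-24 - 9) = 89*(-33) = -2937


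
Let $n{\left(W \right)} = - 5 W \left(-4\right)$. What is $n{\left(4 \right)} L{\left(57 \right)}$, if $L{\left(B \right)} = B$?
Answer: $4560$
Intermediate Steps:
$n{\left(W \right)} = 20 W$
$n{\left(4 \right)} L{\left(57 \right)} = 20 \cdot 4 \cdot 57 = 80 \cdot 57 = 4560$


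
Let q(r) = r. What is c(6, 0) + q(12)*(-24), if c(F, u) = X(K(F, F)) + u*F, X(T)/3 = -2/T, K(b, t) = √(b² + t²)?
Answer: -288 - √2/2 ≈ -288.71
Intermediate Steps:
X(T) = -6/T (X(T) = 3*(-2/T) = -6/T)
c(F, u) = F*u - 3*√2/√(F²) (c(F, u) = -6/√(F² + F²) + u*F = -6*√2/(2*√(F²)) + F*u = -3*√2/√(F²) + F*u = F*u - 3*√2/√(F²))
c(6, 0) + q(12)*(-24) = (6*0 - 3*√2/√(6²)) + 12*(-24) = (0 - 3*√2/√36) - 288 = (0 - 3*√2*⅙) - 288 = (0 - √2/2) - 288 = -√2/2 - 288 = -288 - √2/2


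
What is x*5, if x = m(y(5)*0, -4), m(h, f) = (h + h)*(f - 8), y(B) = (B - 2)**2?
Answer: 0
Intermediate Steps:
y(B) = (-2 + B)**2
m(h, f) = 2*h*(-8 + f) (m(h, f) = (2*h)*(-8 + f) = 2*h*(-8 + f))
x = 0 (x = 2*((-2 + 5)**2*0)*(-8 - 4) = 2*(3**2*0)*(-12) = 2*(9*0)*(-12) = 2*0*(-12) = 0)
x*5 = 0*5 = 0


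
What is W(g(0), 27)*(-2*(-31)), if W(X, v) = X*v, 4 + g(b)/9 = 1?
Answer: -45198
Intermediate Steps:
g(b) = -27 (g(b) = -36 + 9*1 = -36 + 9 = -27)
W(g(0), 27)*(-2*(-31)) = (-27*27)*(-2*(-31)) = -729*62 = -45198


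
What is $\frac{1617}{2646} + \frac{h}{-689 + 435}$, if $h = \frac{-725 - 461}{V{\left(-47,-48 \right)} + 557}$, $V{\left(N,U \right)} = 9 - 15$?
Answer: $\frac{780421}{1259586} \approx 0.61959$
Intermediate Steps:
$V{\left(N,U \right)} = -6$
$h = - \frac{1186}{551}$ ($h = \frac{-725 - 461}{-6 + 557} = - \frac{1186}{551} \approx -2.1525$)
$\frac{1617}{2646} + \frac{h}{-689 + 435} = \frac{1617}{2646} - \frac{1186}{551 \left(-689 + 435\right)} = 1617 \cdot \frac{1}{2646} - \frac{1186}{551 \left(-254\right)} = \frac{11}{18} - - \frac{593}{69977} = \frac{11}{18} + \frac{593}{69977} = \frac{780421}{1259586}$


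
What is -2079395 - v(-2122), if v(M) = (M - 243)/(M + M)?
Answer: -8824954745/4244 ≈ -2.0794e+6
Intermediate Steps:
v(M) = (-243 + M)/(2*M) (v(M) = (-243 + M)/((2*M)) = (-243 + M)*(1/(2*M)) = (-243 + M)/(2*M))
-2079395 - v(-2122) = -2079395 - (-243 - 2122)/(2*(-2122)) = -2079395 - (-1)*(-2365)/(2*2122) = -2079395 - 1*2365/4244 = -2079395 - 2365/4244 = -8824954745/4244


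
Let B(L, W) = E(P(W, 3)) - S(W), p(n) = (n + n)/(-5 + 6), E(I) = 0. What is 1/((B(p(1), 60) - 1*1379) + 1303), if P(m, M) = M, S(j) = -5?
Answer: -1/71 ≈ -0.014085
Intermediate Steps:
p(n) = 2*n (p(n) = (2*n)/1 = (2*n)*1 = 2*n)
B(L, W) = 5 (B(L, W) = 0 - 1*(-5) = 0 + 5 = 5)
1/((B(p(1), 60) - 1*1379) + 1303) = 1/((5 - 1*1379) + 1303) = 1/((5 - 1379) + 1303) = 1/(-1374 + 1303) = 1/(-71) = -1/71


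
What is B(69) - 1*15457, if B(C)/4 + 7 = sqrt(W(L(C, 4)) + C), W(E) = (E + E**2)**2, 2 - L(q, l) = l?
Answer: -15485 + 4*sqrt(73) ≈ -15451.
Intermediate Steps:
L(q, l) = 2 - l
B(C) = -28 + 4*sqrt(4 + C) (B(C) = -28 + 4*sqrt((2 - 1*4)**2*(1 + (2 - 1*4))**2 + C) = -28 + 4*sqrt((2 - 4)**2*(1 + (2 - 4))**2 + C) = -28 + 4*sqrt((-2)**2*(1 - 2)**2 + C) = -28 + 4*sqrt(4*(-1)**2 + C) = -28 + 4*sqrt(4*1 + C) = -28 + 4*sqrt(4 + C))
B(69) - 1*15457 = (-28 + 4*sqrt(4 + 69)) - 1*15457 = (-28 + 4*sqrt(73)) - 15457 = -15485 + 4*sqrt(73)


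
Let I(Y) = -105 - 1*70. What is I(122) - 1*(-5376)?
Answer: 5201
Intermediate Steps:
I(Y) = -175 (I(Y) = -105 - 70 = -175)
I(122) - 1*(-5376) = -175 - 1*(-5376) = -175 + 5376 = 5201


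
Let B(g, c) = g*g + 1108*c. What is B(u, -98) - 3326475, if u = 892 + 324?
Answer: -1956403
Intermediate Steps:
u = 1216
B(g, c) = g² + 1108*c
B(u, -98) - 3326475 = (1216² + 1108*(-98)) - 3326475 = (1478656 - 108584) - 3326475 = 1370072 - 3326475 = -1956403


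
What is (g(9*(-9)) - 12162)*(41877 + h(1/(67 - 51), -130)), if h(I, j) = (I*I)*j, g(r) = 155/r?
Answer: -5281272907907/10368 ≈ -5.0938e+8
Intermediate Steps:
h(I, j) = j*I² (h(I, j) = I²*j = j*I²)
(g(9*(-9)) - 12162)*(41877 + h(1/(67 - 51), -130)) = (155/((9*(-9))) - 12162)*(41877 - 130/(67 - 51)²) = (155/(-81) - 12162)*(41877 - 130*(1/16)²) = (155*(-1/81) - 12162)*(41877 - 130*(1/16)²) = (-155/81 - 12162)*(41877 - 130*1/256) = -985277*(41877 - 65/128)/81 = -985277/81*5360191/128 = -5281272907907/10368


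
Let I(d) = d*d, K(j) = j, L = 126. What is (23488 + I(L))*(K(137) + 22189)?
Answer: 878840664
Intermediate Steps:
I(d) = d²
(23488 + I(L))*(K(137) + 22189) = (23488 + 126²)*(137 + 22189) = (23488 + 15876)*22326 = 39364*22326 = 878840664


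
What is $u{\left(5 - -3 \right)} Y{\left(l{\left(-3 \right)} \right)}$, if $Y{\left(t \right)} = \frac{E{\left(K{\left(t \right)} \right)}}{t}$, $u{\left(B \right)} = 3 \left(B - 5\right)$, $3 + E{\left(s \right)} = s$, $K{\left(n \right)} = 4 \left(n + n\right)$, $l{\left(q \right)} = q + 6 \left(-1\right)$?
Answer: $75$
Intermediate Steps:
$l{\left(q \right)} = -6 + q$ ($l{\left(q \right)} = q - 6 = -6 + q$)
$K{\left(n \right)} = 8 n$ ($K{\left(n \right)} = 4 \cdot 2 n = 8 n$)
$E{\left(s \right)} = -3 + s$
$u{\left(B \right)} = -15 + 3 B$ ($u{\left(B \right)} = 3 \left(-5 + B\right) = -15 + 3 B$)
$Y{\left(t \right)} = \frac{-3 + 8 t}{t}$
$u{\left(5 - -3 \right)} Y{\left(l{\left(-3 \right)} \right)} = \left(-15 + 3 \left(5 - -3\right)\right) \left(8 - \frac{3}{-6 - 3}\right) = \left(-15 + 3 \left(5 + 3\right)\right) \left(8 - \frac{3}{-9}\right) = \left(-15 + 3 \cdot 8\right) \left(8 - - \frac{1}{3}\right) = \left(-15 + 24\right) \left(8 + \frac{1}{3}\right) = 9 \cdot \frac{25}{3} = 75$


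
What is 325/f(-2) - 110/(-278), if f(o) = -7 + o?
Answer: -44680/1251 ≈ -35.715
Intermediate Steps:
325/f(-2) - 110/(-278) = 325/(-7 - 2) - 110/(-278) = 325/(-9) - 110*(-1/278) = 325*(-⅑) + 55/139 = -325/9 + 55/139 = -44680/1251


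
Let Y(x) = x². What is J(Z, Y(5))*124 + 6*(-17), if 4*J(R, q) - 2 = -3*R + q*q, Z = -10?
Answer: 20265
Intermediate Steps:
J(R, q) = ½ - 3*R/4 + q²/4 (J(R, q) = ½ + (-3*R + q*q)/4 = ½ + (-3*R + q²)/4 = ½ + (q² - 3*R)/4 = ½ + (-3*R/4 + q²/4) = ½ - 3*R/4 + q²/4)
J(Z, Y(5))*124 + 6*(-17) = (½ - ¾*(-10) + (5²)²/4)*124 + 6*(-17) = (½ + 15/2 + (¼)*25²)*124 - 102 = (½ + 15/2 + (¼)*625)*124 - 102 = (½ + 15/2 + 625/4)*124 - 102 = (657/4)*124 - 102 = 20367 - 102 = 20265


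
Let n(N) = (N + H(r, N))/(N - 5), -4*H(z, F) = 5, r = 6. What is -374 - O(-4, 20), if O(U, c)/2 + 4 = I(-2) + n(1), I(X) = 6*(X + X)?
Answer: -2545/8 ≈ -318.13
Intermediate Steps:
H(z, F) = -5/4 (H(z, F) = -¼*5 = -5/4)
I(X) = 12*X (I(X) = 6*(2*X) = 12*X)
n(N) = (-5/4 + N)/(-5 + N) (n(N) = (N - 5/4)/(N - 5) = (-5/4 + N)/(-5 + N))
O(U, c) = -447/8 (O(U, c) = -8 + 2*(12*(-2) + (-5/4 + 1)/(-5 + 1)) = -8 + 2*(-24 - ¼/(-4)) = -8 + 2*(-24 - ¼*(-¼)) = -8 + 2*(-24 + 1/16) = -8 + 2*(-383/16) = -8 - 383/8 = -447/8)
-374 - O(-4, 20) = -374 - 1*(-447/8) = -374 + 447/8 = -2545/8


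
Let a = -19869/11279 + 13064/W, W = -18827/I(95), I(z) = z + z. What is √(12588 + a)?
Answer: √561598808229839268833/212349733 ≈ 111.60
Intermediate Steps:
I(z) = 2*z
W = -18827/190 (W = -18827/(2*95) = -18827/190 ≈ -99.089)
a = -28370356303/212349733 (a = -19869/11279 + 13064/(-18827/190) = -19869*1/11279 + 13064*(-190/18827) = -19869/11279 - 2482160/18827 = -28370356303/212349733 ≈ -133.60)
√(12588 + a) = √(12588 - 28370356303/212349733) = √(2644688082701/212349733) = √561598808229839268833/212349733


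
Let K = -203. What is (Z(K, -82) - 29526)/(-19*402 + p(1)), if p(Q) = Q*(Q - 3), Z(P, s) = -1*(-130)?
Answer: 7349/1910 ≈ 3.8476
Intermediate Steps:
Z(P, s) = 130
p(Q) = Q*(-3 + Q)
(Z(K, -82) - 29526)/(-19*402 + p(1)) = (130 - 29526)/(-19*402 + 1*(-3 + 1)) = -29396/(-7638 + 1*(-2)) = -29396/(-7638 - 2) = -29396/(-7640) = -29396*(-1/7640) = 7349/1910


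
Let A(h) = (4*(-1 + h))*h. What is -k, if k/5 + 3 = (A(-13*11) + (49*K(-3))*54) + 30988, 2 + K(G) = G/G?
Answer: -553535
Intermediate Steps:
K(G) = -1 (K(G) = -2 + G/G = -2 + 1 = -1)
A(h) = h*(-4 + 4*h) (A(h) = (-4 + 4*h)*h = h*(-4 + 4*h))
k = 553535 (k = -15 + 5*((4*(-13*11)*(-1 - 13*11) + (49*(-1))*54) + 30988) = -15 + 5*((4*(-143)*(-1 - 143) - 49*54) + 30988) = -15 + 5*((4*(-143)*(-144) - 2646) + 30988) = -15 + 5*((82368 - 2646) + 30988) = -15 + 5*(79722 + 30988) = -15 + 5*110710 = -15 + 553550 = 553535)
-k = -1*553535 = -553535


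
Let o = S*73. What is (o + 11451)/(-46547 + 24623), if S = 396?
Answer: -13453/7308 ≈ -1.8409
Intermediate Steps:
o = 28908 (o = 396*73 = 28908)
(o + 11451)/(-46547 + 24623) = (28908 + 11451)/(-46547 + 24623) = 40359/(-21924) = 40359*(-1/21924) = -13453/7308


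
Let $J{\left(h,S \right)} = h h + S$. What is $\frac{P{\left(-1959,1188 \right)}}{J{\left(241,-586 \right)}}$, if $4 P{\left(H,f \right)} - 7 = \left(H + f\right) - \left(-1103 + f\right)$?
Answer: $- \frac{283}{76660} \approx -0.0036916$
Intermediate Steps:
$J{\left(h,S \right)} = S + h^{2}$ ($J{\left(h,S \right)} = h^{2} + S = S + h^{2}$)
$P{\left(H,f \right)} = \frac{555}{2} + \frac{H}{4}$ ($P{\left(H,f \right)} = \frac{7}{4} + \frac{\left(H + f\right) - \left(-1103 + f\right)}{4} = \frac{7}{4} + \frac{1103 + H}{4} = \frac{7}{4} + \left(\frac{1103}{4} + \frac{H}{4}\right) = \frac{555}{2} + \frac{H}{4}$)
$\frac{P{\left(-1959,1188 \right)}}{J{\left(241,-586 \right)}} = \frac{\frac{555}{2} + \frac{1}{4} \left(-1959\right)}{-586 + 241^{2}} = \frac{\frac{555}{2} - \frac{1959}{4}}{-586 + 58081} = - \frac{849}{4 \cdot 57495} = \left(- \frac{849}{4}\right) \frac{1}{57495} = - \frac{283}{76660}$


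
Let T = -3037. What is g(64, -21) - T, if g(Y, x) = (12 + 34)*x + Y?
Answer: 2135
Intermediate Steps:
g(Y, x) = Y + 46*x (g(Y, x) = 46*x + Y = Y + 46*x)
g(64, -21) - T = (64 + 46*(-21)) - 1*(-3037) = (64 - 966) + 3037 = -902 + 3037 = 2135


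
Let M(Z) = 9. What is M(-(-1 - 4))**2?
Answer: 81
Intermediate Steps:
M(-(-1 - 4))**2 = 9**2 = 81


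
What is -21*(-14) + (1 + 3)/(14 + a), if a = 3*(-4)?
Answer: 296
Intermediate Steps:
a = -12
-21*(-14) + (1 + 3)/(14 + a) = -21*(-14) + (1 + 3)/(14 - 12) = 294 + 4/2 = 294 + 4*(½) = 294 + 2 = 296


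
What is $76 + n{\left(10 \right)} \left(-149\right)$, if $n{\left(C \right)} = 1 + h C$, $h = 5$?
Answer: $-7523$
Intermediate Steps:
$n{\left(C \right)} = 1 + 5 C$
$76 + n{\left(10 \right)} \left(-149\right) = 76 + \left(1 + 5 \cdot 10\right) \left(-149\right) = 76 + \left(1 + 50\right) \left(-149\right) = 76 + 51 \left(-149\right) = 76 - 7599 = -7523$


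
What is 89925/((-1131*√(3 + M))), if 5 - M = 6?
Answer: -29975*√2/754 ≈ -56.222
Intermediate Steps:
M = -1 (M = 5 - 1*6 = 5 - 6 = -1)
89925/((-1131*√(3 + M))) = 89925/((-1131*√(3 - 1))) = 89925/((-1131*√2)) = 89925*(-√2/2262) = -29975*√2/754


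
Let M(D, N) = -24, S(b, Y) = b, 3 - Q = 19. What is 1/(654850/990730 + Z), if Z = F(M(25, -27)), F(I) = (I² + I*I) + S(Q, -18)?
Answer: 99073/112612413 ≈ 0.00087977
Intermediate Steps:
Q = -16 (Q = 3 - 1*19 = 3 - 19 = -16)
F(I) = -16 + 2*I² (F(I) = (I² + I*I) - 16 = (I² + I²) - 16 = 2*I² - 16 = -16 + 2*I²)
Z = 1136 (Z = -16 + 2*(-24)² = -16 + 2*576 = -16 + 1152 = 1136)
1/(654850/990730 + Z) = 1/(654850/990730 + 1136) = 1/(654850*(1/990730) + 1136) = 1/(65485/99073 + 1136) = 1/(112612413/99073) = 99073/112612413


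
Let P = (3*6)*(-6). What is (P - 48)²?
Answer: 24336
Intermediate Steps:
P = -108 (P = 18*(-6) = -108)
(P - 48)² = (-108 - 48)² = (-156)² = 24336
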